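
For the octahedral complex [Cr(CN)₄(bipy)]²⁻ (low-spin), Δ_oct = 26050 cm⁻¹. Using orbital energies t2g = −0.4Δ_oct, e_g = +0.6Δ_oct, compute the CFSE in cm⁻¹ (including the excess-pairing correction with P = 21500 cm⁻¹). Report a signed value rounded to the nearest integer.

Ligand charges: 4×(-1) from CN⁻ and 1×(+0) from bipy sum to -4; with overall charge -2, Cr is +2.
Cr²⁺: group 6, so d-count = 6 − 2 = 4.
The d⁴ electrons fill as t2g^4 e_g^0.
The orbital stabilization is -1.6Δ_oct = -1.6 × 26050 = -41680 cm⁻¹.
Pairing penalty: 1 pair vs 0 in the high-spin reference → 1 extra × P = 21500 cm⁻¹.
Overall CFSE = -41680 + 21500 = -20180 cm⁻¹.

-20180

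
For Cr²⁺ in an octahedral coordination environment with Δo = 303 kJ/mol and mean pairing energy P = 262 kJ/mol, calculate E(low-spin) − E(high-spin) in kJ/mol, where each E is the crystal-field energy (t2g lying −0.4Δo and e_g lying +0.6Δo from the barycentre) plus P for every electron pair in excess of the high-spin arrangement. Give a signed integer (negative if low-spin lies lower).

Cr²⁺: group 6, so d-count = 6 − 2 = 4.
High-spin: t2g^3 e_g^1, CFSE = -0.6Δo = -182 kJ/mol.
Low-spin t2g^4 e_g^0 gives -1.6Δo = -485 kJ/mol, but forming 1 extra pair costs 1P = 262 kJ/mol, so E(LS) = -485 + 262 = -223 kJ/mol.
The difference is -223 − (-182) = -41 kJ/mol, so low-spin lies lower.

-41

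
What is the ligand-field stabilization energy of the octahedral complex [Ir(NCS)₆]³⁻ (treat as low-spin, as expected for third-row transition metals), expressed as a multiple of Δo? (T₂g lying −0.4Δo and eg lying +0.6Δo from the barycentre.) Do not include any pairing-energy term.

-2.4 Δo

Each NCS⁻ contributes -1; 6 × (-1) = -6. With overall charge -3, Ir is in the +3 oxidation state.
Ir³⁺: group 9, so d-count = 9 − 3 = 6.
Configuration: t₂g⁶ eg⁰.
CFSE = 6(-0.4Δo) + 0(0.6Δo) = -2.4Δo + 0.0Δo = -2.4Δo.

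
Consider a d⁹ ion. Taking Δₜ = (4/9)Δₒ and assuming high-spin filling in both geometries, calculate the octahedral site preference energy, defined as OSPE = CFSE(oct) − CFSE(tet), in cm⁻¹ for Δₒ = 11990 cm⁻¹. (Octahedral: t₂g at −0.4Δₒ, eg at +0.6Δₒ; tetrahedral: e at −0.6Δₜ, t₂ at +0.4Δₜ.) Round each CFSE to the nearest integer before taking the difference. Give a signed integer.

Octahedral high-spin t2g^6 e_g^3: CFSE = -0.6 × 11990 = -7194 cm⁻¹.
Tetrahedral: e^4 t2^5, CFSE = 4(−0.6) + 5(+0.4) = -0.4Δₜ = -0.4 × (4/9) × 11990 = -2132 cm⁻¹.
OSPE = -7194 − (-2132) = -5062 cm⁻¹.

-5062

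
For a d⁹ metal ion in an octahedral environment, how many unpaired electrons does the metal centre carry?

1

Configuration: t₂g⁶ eg³, giving 1 unpaired electron.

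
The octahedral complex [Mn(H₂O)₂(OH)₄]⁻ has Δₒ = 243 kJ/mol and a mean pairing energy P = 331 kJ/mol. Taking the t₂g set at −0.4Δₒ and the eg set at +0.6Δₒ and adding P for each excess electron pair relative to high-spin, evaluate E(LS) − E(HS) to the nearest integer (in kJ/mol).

88

Ligand charges: 2×(+0) from H₂O and 4×(-1) from OH⁻ sum to -4; with overall charge -1, Mn is +3.
Group 7 minus oxidation state +3 gives a d⁴ configuration for Mn³⁺.
High-spin d⁴ fills as t₂g³ eg¹ with CFSE 3(−0.4) + 1(+0.6) = -0.6Δₒ = -146 kJ/mol.
Low-spin t₂g⁴ eg⁰ gives -1.6Δₒ = -389 kJ/mol, but forming 1 extra pair costs 1P = 331 kJ/mol, so E(LS) = -389 + 331 = -58 kJ/mol.
The difference is -58 − (-146) = 88 kJ/mol, so high-spin lies lower.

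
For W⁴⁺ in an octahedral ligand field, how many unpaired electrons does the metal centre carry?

2

W is in group 6, so W⁴⁺ is d² (6 − 4 = 2).
For octahedral d² the high- and low-spin configurations coincide.
Configuration: t₂g² eg⁰, giving 2 unpaired electrons.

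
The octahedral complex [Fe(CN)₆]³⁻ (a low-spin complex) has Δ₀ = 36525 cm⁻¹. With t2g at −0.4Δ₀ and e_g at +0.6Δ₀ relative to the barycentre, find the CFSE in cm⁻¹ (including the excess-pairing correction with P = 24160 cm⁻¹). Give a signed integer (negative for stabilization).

Each CN⁻ contributes -1; 6 × (-1) = -6. With overall charge -3, Fe is in the +3 oxidation state.
Fe³⁺: group 8, so d-count = 8 − 3 = 5.
Electron filling gives t2g^5 e_g^0.
CFSE(orbital) = 5×(-0.4Δ₀) + 0×(0.6Δ₀) = -2.0Δ₀; with Δ₀ = 36525 cm⁻¹ that is -73050 cm⁻¹.
Relative to high-spin t2g^3 e_g^2 (0 paired), the low-spin configuration has 2 additional pairs, contributing +2 × 24160 = +48320 cm⁻¹.
Net CFSE = -73050 + 48320 = -24730 cm⁻¹.

-24730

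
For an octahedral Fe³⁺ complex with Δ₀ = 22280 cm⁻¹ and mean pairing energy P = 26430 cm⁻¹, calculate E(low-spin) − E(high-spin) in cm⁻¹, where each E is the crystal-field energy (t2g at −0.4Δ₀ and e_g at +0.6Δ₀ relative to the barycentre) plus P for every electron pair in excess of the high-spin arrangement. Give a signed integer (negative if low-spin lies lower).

Fe³⁺: group 8, so d-count = 8 − 3 = 5.
High-spin d⁵ fills as t2g^3 e_g^2 with CFSE 3(−0.4) + 2(+0.6) = 0.0Δ₀ = 0 cm⁻¹.
Low-spin: t2g^5 e_g^0, orbital CFSE = -2.0Δ₀ = -44560 cm⁻¹; plus 2 excess pairs × P = +52860 cm⁻¹; total 8300 cm⁻¹.
The difference is 8300 − (0) = 8300 cm⁻¹, so high-spin lies lower.

8300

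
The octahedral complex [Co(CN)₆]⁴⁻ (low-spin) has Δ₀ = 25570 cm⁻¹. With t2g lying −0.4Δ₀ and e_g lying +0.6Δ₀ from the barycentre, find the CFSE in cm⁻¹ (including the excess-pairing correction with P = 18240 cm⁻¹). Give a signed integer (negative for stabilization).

-27786

Each CN⁻ contributes -1; 6 × (-1) = -6. With overall charge -4, Co is in the +2 oxidation state.
Co²⁺: group 9, so d-count = 9 − 2 = 7.
Configuration: t2g^6 e_g^1.
The orbital stabilization is -1.8Δ₀ = -1.8 × 25570 = -46026 cm⁻¹.
Pairing penalty: 3 pairs vs 2 in the high-spin reference → 1 extra × P = 18240 cm⁻¹.
Combining: -46026 + 18240 = -27786 cm⁻¹.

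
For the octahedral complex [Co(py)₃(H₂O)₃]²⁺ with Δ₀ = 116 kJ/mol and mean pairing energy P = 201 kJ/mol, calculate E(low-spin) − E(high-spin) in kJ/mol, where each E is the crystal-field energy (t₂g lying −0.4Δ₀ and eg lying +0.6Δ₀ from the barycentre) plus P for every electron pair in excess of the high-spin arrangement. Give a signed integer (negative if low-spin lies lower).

Ligand charges: 3×(+0) from py and 3×(+0) from H₂O sum to +0; with overall charge +2, Co is +2.
Co is in group 9, so Co²⁺ is d⁷ (9 − 2 = 7).
High-spin: t₂g⁵ eg², CFSE = -0.8Δ₀ = -93 kJ/mol.
For low-spin the configuration is t₂g⁶ eg¹: orbital energy -1.8 × 116 = -209 kJ/mol, and 1 additional pair relative to high-spin adds 201 kJ/mol, giving -8 kJ/mol.
E(LS) − E(HS) = -8 − (-93) = 85 kJ/mol.

85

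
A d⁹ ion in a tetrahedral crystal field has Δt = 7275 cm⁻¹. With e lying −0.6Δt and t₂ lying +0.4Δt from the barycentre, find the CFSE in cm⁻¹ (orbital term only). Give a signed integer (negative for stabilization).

-2910

With tetrahedral geometry the complex is necessarily high-spin.
Electron filling gives e⁴ t₂⁵.
The orbital stabilization is -0.4Δt = -0.4 × 7275 = -2910 cm⁻¹.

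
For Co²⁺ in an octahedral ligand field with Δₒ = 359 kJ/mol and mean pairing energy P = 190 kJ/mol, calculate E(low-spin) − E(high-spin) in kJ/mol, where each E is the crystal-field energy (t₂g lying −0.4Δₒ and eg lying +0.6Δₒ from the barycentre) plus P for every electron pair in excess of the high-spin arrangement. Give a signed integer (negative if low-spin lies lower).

-169

Group 9 minus oxidation state +2 gives a d⁷ configuration for Co²⁺.
High-spin: t₂g⁵ eg², CFSE = -0.8Δₒ = -287 kJ/mol.
For low-spin the configuration is t₂g⁶ eg¹: orbital energy -1.8 × 359 = -646 kJ/mol, and 1 additional pair relative to high-spin adds 190 kJ/mol, giving -456 kJ/mol.
Thus E(LS) − E(HS) = -169 kJ/mol.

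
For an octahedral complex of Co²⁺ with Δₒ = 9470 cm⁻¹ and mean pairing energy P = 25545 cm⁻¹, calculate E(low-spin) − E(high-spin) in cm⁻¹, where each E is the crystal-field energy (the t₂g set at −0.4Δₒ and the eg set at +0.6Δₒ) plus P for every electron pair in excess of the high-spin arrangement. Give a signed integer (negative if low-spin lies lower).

16075

Co sits in group 9; removing 2 electrons leaves Co²⁺ with 9 − 2 = 7 d electrons.
High-spin d⁷ fills as t₂g⁵ eg² with CFSE 5(−0.4) + 2(+0.6) = -0.8Δₒ = -7576 cm⁻¹.
Low-spin t₂g⁶ eg¹ gives -1.8Δₒ = -17046 cm⁻¹, but forming 1 extra pair costs 1P = 25545 cm⁻¹, so E(LS) = -17046 + 25545 = 8499 cm⁻¹.
E(LS) − E(HS) = 8499 − (-7576) = 16075 cm⁻¹.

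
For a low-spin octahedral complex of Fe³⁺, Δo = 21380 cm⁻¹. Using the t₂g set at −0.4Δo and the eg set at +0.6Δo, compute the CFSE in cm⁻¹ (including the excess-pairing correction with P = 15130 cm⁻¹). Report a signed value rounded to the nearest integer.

Fe is in group 8, so Fe³⁺ is d⁵ (8 − 3 = 5).
Configuration: t₂g⁵ eg⁰.
Orbital CFSE = 5(-0.4) + 0(0.6) = -2.0Δo = -2.0 × 21380 = -42760 cm⁻¹.
High-spin d⁵ would be t₂g³ eg² with 0 pairs; low-spin has 2, so 2 excess pairs cost +2P = +30260 cm⁻¹.
Combining: -42760 + 30260 = -12500 cm⁻¹.

-12500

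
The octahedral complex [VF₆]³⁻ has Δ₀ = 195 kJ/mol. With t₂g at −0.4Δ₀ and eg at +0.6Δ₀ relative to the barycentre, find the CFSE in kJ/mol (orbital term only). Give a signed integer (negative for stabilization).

Each F⁻ contributes -1; 6 × (-1) = -6. With overall charge -3, V is in the +3 oxidation state.
Group 5 minus oxidation state +3 gives a d² configuration for V³⁺.
For octahedral d² the high- and low-spin configurations coincide.
Configuration: t₂g² eg⁰.
The orbital stabilization is -0.8Δ₀ = -0.8 × 195 = -156 kJ/mol.

-156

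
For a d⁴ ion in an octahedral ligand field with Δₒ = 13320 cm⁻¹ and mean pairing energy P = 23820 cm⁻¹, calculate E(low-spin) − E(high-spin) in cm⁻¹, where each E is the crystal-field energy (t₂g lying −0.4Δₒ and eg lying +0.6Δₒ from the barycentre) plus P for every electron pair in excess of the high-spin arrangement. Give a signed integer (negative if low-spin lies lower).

10500

High-spin d⁴ fills as t₂g³ eg¹ with CFSE 3(−0.4) + 1(+0.6) = -0.6Δₒ = -7992 cm⁻¹.
Low-spin: t₂g⁴ eg⁰, orbital CFSE = -1.6Δₒ = -21312 cm⁻¹; plus 1 excess pair × P = +23820 cm⁻¹; total 2508 cm⁻¹.
Thus E(LS) − E(HS) = 10500 cm⁻¹.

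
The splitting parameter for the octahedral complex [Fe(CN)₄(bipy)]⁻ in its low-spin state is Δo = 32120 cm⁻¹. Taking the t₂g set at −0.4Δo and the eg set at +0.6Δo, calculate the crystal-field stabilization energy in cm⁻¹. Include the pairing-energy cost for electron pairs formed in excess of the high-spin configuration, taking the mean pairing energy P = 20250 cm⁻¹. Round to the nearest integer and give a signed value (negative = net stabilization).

-23740

Ligand charges: 4×(-1) from CN⁻ and 1×(+0) from bipy sum to -4; with overall charge -1, Fe is +3.
Fe is in group 8, so Fe³⁺ is d⁵ (8 − 3 = 5).
The d⁵ electrons fill as t₂g⁵ eg⁰.
Orbital CFSE = 5(-0.4) + 0(0.6) = -2.0Δo = -2.0 × 32120 = -64240 cm⁻¹.
Pairing penalty: 2 pairs vs 0 in the high-spin reference → 2 extra × P = 40500 cm⁻¹.
Combining: -64240 + 40500 = -23740 cm⁻¹.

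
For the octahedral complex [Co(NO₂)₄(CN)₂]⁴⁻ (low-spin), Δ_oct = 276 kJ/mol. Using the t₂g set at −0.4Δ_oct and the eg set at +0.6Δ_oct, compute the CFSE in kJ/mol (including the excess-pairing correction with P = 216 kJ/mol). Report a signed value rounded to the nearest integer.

-281

Ligand charges: 4×(-1) from NO₂⁻ and 2×(-1) from CN⁻ sum to -6; with overall charge -4, Co is +2.
Co²⁺: group 9, so d-count = 9 − 2 = 7.
The d⁷ electrons fill as t₂g⁶ eg¹.
Orbital CFSE = 6(-0.4) + 1(0.6) = -1.8Δ_oct = -1.8 × 276 = -497 kJ/mol.
High-spin d⁷ would be t₂g⁵ eg² with 2 pairs; low-spin has 3, so 1 excess pair costs +1P = +216 kJ/mol.
Combining: -497 + 216 = -281 kJ/mol.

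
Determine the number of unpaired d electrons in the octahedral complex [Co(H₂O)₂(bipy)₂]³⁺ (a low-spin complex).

0

Ligand charges: 2×(+0) from H₂O and 2×(+0) from bipy sum to +0; with overall charge +3, Co is +3.
Co³⁺: group 9, so d-count = 9 − 3 = 6.
Configuration: t₂g⁶ eg⁰, giving 0 unpaired electrons.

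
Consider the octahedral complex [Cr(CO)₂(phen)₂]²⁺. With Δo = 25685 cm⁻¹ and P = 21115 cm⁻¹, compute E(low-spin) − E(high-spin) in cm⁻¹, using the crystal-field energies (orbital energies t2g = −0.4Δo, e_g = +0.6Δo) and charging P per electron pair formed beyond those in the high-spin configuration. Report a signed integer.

Ligand charges: 2×(+0) from CO and 2×(+0) from phen sum to +0; with overall charge +2, Cr is +2.
Group 6 minus oxidation state +2 gives a d⁴ configuration for Cr²⁺.
High-spin: t2g^3 e_g^1, CFSE = -0.6Δo = -15411 cm⁻¹.
Low-spin: t2g^4 e_g^0, orbital CFSE = -1.6Δo = -41096 cm⁻¹; plus 1 excess pair × P = +21115 cm⁻¹; total -19981 cm⁻¹.
E(LS) − E(HS) = -19981 − (-15411) = -4570 cm⁻¹.

-4570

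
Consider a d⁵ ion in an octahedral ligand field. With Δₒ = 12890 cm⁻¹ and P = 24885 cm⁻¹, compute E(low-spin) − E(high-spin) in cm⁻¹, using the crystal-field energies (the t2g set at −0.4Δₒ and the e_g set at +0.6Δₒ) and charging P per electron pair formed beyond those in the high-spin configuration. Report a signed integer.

High-spin: t2g^3 e_g^2, CFSE = 0.0Δₒ = 0 cm⁻¹.
Low-spin: t2g^5 e_g^0, orbital CFSE = -2.0Δₒ = -25780 cm⁻¹; plus 2 excess pairs × P = +49770 cm⁻¹; total 23990 cm⁻¹.
E(LS) − E(HS) = 23990 − (0) = 23990 cm⁻¹.

23990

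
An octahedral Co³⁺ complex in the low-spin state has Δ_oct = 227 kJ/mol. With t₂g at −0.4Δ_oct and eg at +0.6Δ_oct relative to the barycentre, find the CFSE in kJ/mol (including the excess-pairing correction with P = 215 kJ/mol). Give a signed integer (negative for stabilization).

-115

Co sits in group 9; removing 3 electrons leaves Co³⁺ with 9 − 3 = 6 d electrons.
The d⁶ electrons fill as t₂g⁶ eg⁰.
Orbital CFSE = 6(-0.4) + 0(0.6) = -2.4Δ_oct = -2.4 × 227 = -545 kJ/mol.
High-spin d⁶ would be t₂g⁴ eg² with 1 pair; low-spin has 3, so 2 excess pairs cost +2P = +430 kJ/mol.
Combining: -545 + 430 = -115 kJ/mol.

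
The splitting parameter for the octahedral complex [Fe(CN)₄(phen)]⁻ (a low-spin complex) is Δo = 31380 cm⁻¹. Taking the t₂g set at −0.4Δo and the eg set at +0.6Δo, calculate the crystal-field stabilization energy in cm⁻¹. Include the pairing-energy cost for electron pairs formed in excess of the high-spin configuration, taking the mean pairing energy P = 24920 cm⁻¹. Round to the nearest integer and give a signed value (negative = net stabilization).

Ligand charges: 4×(-1) from CN⁻ and 1×(+0) from phen sum to -4; with overall charge -1, Fe is +3.
Group 8 minus oxidation state +3 gives a d⁵ configuration for Fe³⁺.
The d⁵ electrons fill as t₂g⁵ eg⁰.
Orbital CFSE = 5(-0.4) + 0(0.6) = -2.0Δo = -2.0 × 31380 = -62760 cm⁻¹.
Pairing penalty: 2 pairs vs 0 in the high-spin reference → 2 extra × P = 49840 cm⁻¹.
Overall CFSE = -62760 + 49840 = -12920 cm⁻¹.

-12920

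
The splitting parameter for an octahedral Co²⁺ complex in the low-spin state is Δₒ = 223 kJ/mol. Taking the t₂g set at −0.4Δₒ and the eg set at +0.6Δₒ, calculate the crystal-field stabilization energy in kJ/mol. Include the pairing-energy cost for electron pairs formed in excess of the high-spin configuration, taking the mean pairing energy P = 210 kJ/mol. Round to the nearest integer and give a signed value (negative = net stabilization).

Group 9 minus oxidation state +2 gives a d⁷ configuration for Co²⁺.
Configuration: t₂g⁶ eg¹.
Orbital CFSE = 6(-0.4) + 1(0.6) = -1.8Δₒ = -1.8 × 223 = -401 kJ/mol.
High-spin d⁷ would be t₂g⁵ eg² with 2 pairs; low-spin has 3, so 1 excess pair costs +1P = +210 kJ/mol.
Overall CFSE = -401 + 210 = -191 kJ/mol.

-191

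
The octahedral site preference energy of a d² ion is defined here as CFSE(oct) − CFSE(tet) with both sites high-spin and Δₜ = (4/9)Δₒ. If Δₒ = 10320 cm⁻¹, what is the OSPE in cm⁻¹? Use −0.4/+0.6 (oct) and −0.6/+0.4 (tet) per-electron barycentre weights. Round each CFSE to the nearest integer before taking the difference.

Octahedral high-spin t₂g² eg⁰: CFSE = -0.8 × 10320 = -8256 cm⁻¹.
In a tetrahedral site the filling is e² t₂⁰: CFSE(tet) = -1.2Δₜ = -1.2 × (4/9)(10320) = -5504 cm⁻¹.
OSPE = CFSE(oct) − CFSE(tet) = -8256 − (-5504) = -2752 cm⁻¹.

-2752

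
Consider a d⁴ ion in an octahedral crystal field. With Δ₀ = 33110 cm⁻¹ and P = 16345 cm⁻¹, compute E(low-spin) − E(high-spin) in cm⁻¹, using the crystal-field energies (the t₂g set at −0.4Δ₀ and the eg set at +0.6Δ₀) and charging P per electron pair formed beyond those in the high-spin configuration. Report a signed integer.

-16765

In the high-spin limit (t₂g³ eg¹) the orbital term is -0.6Δ₀ = -19866 cm⁻¹, with no excess pairing.
Low-spin t₂g⁴ eg⁰ gives -1.6Δ₀ = -52976 cm⁻¹, but forming 1 extra pair costs 1P = 16345 cm⁻¹, so E(LS) = -52976 + 16345 = -36631 cm⁻¹.
E(LS) − E(HS) = -36631 − (-19866) = -16765 cm⁻¹.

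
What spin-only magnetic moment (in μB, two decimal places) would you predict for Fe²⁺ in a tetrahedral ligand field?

4.90 μB

Group 8 minus oxidation state +2 gives a d⁶ configuration for Fe²⁺.
Tetrahedral splitting is small, so the complex is high-spin.
Configuration: e^3 t2^3 → 4 unpaired electrons.
μ(spin-only) = √[4(4+2)] = √24 ≈ 4.90 μB.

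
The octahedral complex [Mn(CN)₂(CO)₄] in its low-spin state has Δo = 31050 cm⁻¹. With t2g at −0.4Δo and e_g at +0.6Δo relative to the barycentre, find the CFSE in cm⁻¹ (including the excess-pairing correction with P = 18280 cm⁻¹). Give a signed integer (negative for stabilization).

-25540

Ligand charges: 2×(-1) from CN⁻ and 4×(+0) from CO sum to -2; with overall charge +0, Mn is +2.
Mn²⁺: group 7, so d-count = 7 − 2 = 5.
The d⁵ electrons fill as t2g^5 e_g^0.
Orbital CFSE = 5(-0.4) + 0(0.6) = -2.0Δo = -2.0 × 31050 = -62100 cm⁻¹.
High-spin d⁵ would be t2g^3 e_g^2 with 0 pairs; low-spin has 2, so 2 excess pairs cost +2P = +36560 cm⁻¹.
Net CFSE = -62100 + 36560 = -25540 cm⁻¹.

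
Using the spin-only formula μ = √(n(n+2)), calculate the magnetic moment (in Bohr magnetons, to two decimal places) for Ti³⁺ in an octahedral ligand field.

1.73 Bohr magnetons

Ti sits in group 4; removing 3 electrons leaves Ti³⁺ with 4 − 3 = 1 d electrons.
Configuration: t₂g¹ eg⁰ → 1 unpaired electron.
μ(spin-only) = √[1(1+2)] = √3 ≈ 1.73 Bohr magnetons.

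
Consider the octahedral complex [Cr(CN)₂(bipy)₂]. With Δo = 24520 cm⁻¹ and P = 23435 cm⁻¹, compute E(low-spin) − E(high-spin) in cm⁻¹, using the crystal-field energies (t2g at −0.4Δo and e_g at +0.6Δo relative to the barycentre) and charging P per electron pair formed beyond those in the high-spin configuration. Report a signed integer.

Ligand charges: 2×(-1) from CN⁻ and 2×(+0) from bipy sum to -2; with overall charge +0, Cr is +2.
Cr is in group 6, so Cr²⁺ is d⁴ (6 − 2 = 4).
High-spin: t2g^3 e_g^1, CFSE = -0.6Δo = -14712 cm⁻¹.
Low-spin: t2g^4 e_g^0, orbital CFSE = -1.6Δo = -39232 cm⁻¹; plus 1 excess pair × P = +23435 cm⁻¹; total -15797 cm⁻¹.
Thus E(LS) − E(HS) = -1085 cm⁻¹.

-1085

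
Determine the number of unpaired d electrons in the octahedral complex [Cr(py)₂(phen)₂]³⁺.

Ligand charges: 2×(+0) from py and 2×(+0) from phen sum to +0; with overall charge +3, Cr is +3.
Cr sits in group 6; removing 3 electrons leaves Cr³⁺ with 6 − 3 = 3 d electrons.
Configuration: t₂g³ eg⁰, giving 3 unpaired electrons.

3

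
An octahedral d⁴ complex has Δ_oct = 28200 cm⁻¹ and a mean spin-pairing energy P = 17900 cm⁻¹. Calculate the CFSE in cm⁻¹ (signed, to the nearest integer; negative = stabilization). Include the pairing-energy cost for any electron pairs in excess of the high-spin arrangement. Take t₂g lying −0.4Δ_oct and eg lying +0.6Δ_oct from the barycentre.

-27220

Here Δ_oct > P (28200 > 17900), so the low-spin state is favoured.
Configuration: t₂g⁴ eg⁰.
Orbital CFSE = -1.6Δ_oct = -1.6 × 28200 = -45120 cm⁻¹.
Excess pairs vs high-spin: 1 − 0 = 1; pairing cost = +17900 cm⁻¹.
Net CFSE = -45120 + 17900 = -27220 cm⁻¹.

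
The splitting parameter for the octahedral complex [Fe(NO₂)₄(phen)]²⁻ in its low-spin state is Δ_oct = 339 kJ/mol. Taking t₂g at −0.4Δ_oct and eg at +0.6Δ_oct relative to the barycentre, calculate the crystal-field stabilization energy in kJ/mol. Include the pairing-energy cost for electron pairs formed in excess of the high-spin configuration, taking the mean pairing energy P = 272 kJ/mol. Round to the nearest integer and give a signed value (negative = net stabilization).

Ligand charges: 4×(-1) from NO₂⁻ and 1×(+0) from phen sum to -4; with overall charge -2, Fe is +2.
Group 8 minus oxidation state +2 gives a d⁶ configuration for Fe²⁺.
Electron filling gives t₂g⁶ eg⁰.
CFSE(orbital) = 6×(-0.4Δ_oct) + 0×(0.6Δ_oct) = -2.4Δ_oct; with Δ_oct = 339 kJ/mol that is -814 kJ/mol.
Relative to high-spin t₂g⁴ eg² (1 paired), the low-spin configuration has 2 additional pairs, contributing +2 × 272 = +544 kJ/mol.
Net CFSE = -814 + 544 = -270 kJ/mol.

-270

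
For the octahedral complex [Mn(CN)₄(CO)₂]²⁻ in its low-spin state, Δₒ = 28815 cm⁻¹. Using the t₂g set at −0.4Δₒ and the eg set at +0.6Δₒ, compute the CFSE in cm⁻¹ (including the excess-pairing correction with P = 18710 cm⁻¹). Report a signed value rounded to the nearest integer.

-20210

Ligand charges: 4×(-1) from CN⁻ and 2×(+0) from CO sum to -4; with overall charge -2, Mn is +2.
Mn²⁺: group 7, so d-count = 7 − 2 = 5.
Electron filling gives t₂g⁵ eg⁰.
CFSE(orbital) = 5×(-0.4Δₒ) + 0×(0.6Δₒ) = -2.0Δₒ; with Δₒ = 28815 cm⁻¹ that is -57630 cm⁻¹.
High-spin d⁵ would be t₂g³ eg² with 0 pairs; low-spin has 2, so 2 excess pairs cost +2P = +37420 cm⁻¹.
Overall CFSE = -57630 + 37420 = -20210 cm⁻¹.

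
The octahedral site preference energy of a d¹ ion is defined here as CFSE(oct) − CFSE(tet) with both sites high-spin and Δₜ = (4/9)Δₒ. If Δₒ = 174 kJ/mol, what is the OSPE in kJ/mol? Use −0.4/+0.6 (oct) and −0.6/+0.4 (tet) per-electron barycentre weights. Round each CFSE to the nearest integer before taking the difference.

Octahedral (high-spin): t₂g¹ eg⁰, CFSE = 1(−0.4) + 0(+0.6) = -0.4Δₒ = -0.4 × 174 = -70 kJ/mol.
Tetrahedral: e¹ t₂⁰, CFSE = 1(−0.6) + 0(+0.4) = -0.6Δₜ = -0.6 × (4/9) × 174 = -46 kJ/mol.
OSPE = -70 − (-46) = -24 kJ/mol.

-24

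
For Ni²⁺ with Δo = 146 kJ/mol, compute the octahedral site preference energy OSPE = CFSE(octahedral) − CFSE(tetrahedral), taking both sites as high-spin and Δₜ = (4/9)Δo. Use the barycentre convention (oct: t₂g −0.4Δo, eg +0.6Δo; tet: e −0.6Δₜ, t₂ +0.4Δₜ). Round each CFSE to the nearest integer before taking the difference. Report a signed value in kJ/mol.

-123

Ni²⁺: group 10, so d-count = 10 − 2 = 8.
In an octahedral site d⁸ (HS) is t₂g⁶ eg², giving CFSE(oct) = -1.2Δo = -175 kJ/mol.
Tetrahedral: e⁴ t₂⁴, CFSE = 4(−0.6) + 4(+0.4) = -0.8Δₜ = -0.8 × (4/9) × 146 = -52 kJ/mol.
OSPE = -175 − (-52) = -123 kJ/mol.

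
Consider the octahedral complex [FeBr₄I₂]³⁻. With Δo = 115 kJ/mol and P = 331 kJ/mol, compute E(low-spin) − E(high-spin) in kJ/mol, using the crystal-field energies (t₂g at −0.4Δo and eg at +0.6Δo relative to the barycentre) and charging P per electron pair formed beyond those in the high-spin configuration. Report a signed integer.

432

Ligand charges: 4×(-1) from Br⁻ and 2×(-1) from I⁻ sum to -6; with overall charge -3, Fe is +3.
Fe³⁺: group 8, so d-count = 8 − 3 = 5.
High-spin: t₂g³ eg², CFSE = 0.0Δo = 0 kJ/mol.
For low-spin the configuration is t₂g⁵ eg⁰: orbital energy -2.0 × 115 = -230 kJ/mol, and 2 additional pairs relative to high-spin add 662 kJ/mol, giving 432 kJ/mol.
The difference is 432 − (0) = 432 kJ/mol, so high-spin lies lower.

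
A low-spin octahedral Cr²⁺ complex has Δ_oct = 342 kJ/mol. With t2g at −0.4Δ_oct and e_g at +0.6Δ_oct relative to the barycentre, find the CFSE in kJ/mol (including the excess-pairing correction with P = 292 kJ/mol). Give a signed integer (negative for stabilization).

Cr is in group 6, so Cr²⁺ is d⁴ (6 − 2 = 4).
The d⁴ electrons fill as t2g^4 e_g^0.
The orbital stabilization is -1.6Δ_oct = -1.6 × 342 = -547 kJ/mol.
Pairing penalty: 1 pair vs 0 in the high-spin reference → 1 extra × P = 292 kJ/mol.
Combining: -547 + 292 = -255 kJ/mol.

-255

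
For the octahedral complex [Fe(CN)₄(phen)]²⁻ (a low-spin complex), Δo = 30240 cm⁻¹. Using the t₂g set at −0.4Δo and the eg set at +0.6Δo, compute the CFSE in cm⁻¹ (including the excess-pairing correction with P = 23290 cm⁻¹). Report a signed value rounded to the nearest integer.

-25996

Ligand charges: 4×(-1) from CN⁻ and 1×(+0) from phen sum to -4; with overall charge -2, Fe is +2.
Fe sits in group 8; removing 2 electrons leaves Fe²⁺ with 8 − 2 = 6 d electrons.
Electron filling gives t₂g⁶ eg⁰.
The orbital stabilization is -2.4Δo = -2.4 × 30240 = -72576 cm⁻¹.
Relative to high-spin t₂g⁴ eg² (1 paired), the low-spin configuration has 2 additional pairs, contributing +2 × 23290 = +46580 cm⁻¹.
Overall CFSE = -72576 + 46580 = -25996 cm⁻¹.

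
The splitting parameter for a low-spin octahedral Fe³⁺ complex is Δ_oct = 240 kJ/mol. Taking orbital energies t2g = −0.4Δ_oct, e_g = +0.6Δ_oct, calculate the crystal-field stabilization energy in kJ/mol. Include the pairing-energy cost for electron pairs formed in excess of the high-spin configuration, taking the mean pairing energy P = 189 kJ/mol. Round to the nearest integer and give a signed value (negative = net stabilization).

-102

Fe sits in group 8; removing 3 electrons leaves Fe³⁺ with 8 − 3 = 5 d electrons.
The d⁵ electrons fill as t2g^5 e_g^0.
The orbital stabilization is -2.0Δ_oct = -2.0 × 240 = -480 kJ/mol.
Relative to high-spin t2g^3 e_g^2 (0 paired), the low-spin configuration has 2 additional pairs, contributing +2 × 189 = +378 kJ/mol.
Overall CFSE = -480 + 378 = -102 kJ/mol.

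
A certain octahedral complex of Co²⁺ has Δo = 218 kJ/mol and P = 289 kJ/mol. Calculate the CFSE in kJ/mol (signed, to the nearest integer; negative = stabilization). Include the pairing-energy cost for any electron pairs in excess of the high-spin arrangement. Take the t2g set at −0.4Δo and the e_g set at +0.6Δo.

Group 9 minus oxidation state +2 gives a d⁷ configuration for Co²⁺.
Since Δo = 218 kJ/mol < P = 289 kJ/mol, the complex adopts the high-spin configuration.
That gives t2g^5 e_g^2.
Orbital CFSE = -0.8Δo = -0.8 × 218 = -174 kJ/mol.
High-spin has no excess pairs, so no pairing correction applies.

-174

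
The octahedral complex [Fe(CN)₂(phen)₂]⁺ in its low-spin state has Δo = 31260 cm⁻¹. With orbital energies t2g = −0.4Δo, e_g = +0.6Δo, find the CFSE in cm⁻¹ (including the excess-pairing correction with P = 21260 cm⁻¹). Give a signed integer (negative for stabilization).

-20000

Ligand charges: 2×(-1) from CN⁻ and 2×(+0) from phen sum to -2; with overall charge +1, Fe is +3.
Group 8 minus oxidation state +3 gives a d⁵ configuration for Fe³⁺.
Configuration: t2g^5 e_g^0.
The orbital stabilization is -2.0Δo = -2.0 × 31260 = -62520 cm⁻¹.
Pairing penalty: 2 pairs vs 0 in the high-spin reference → 2 extra × P = 42520 cm⁻¹.
Net CFSE = -62520 + 42520 = -20000 cm⁻¹.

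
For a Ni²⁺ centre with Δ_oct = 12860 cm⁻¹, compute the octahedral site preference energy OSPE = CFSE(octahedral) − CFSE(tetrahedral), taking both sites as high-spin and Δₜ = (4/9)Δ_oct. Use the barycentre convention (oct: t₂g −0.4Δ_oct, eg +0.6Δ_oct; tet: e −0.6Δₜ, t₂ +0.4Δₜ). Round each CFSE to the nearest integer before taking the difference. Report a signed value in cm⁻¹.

-10860

Ni²⁺: group 10, so d-count = 10 − 2 = 8.
In an octahedral site d⁸ (HS) is t2g^6 e_g^2, giving CFSE(oct) = -1.2Δ_oct = -15432 cm⁻¹.
In a tetrahedral site the filling is e^4 t2^4: CFSE(tet) = -0.8Δₜ = -0.8 × (4/9)(12860) = -4572 cm⁻¹.
OSPE = -15432 − (-4572) = -10860 cm⁻¹.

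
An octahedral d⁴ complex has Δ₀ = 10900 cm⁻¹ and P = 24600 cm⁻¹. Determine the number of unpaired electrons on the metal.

4

Δ₀ < P, so pairing is avoided: the ground state is high-spin.
That gives t2g^3 e_g^1.
Unpaired electrons: 4.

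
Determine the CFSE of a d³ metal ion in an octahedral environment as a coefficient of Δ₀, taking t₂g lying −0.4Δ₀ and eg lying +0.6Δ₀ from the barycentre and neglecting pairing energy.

-1.2 Δ₀

For octahedral d³ the high- and low-spin configurations coincide.
Configuration: t₂g³ eg⁰.
CFSE = 3(-0.4Δ₀) + 0(0.6Δ₀) = -1.2Δ₀ + 0.0Δ₀ = -1.2Δ₀.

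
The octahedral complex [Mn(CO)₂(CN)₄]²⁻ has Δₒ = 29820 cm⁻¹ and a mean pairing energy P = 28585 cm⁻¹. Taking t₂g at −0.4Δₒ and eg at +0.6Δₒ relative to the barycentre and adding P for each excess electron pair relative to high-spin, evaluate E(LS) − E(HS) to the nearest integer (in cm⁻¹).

Ligand charges: 2×(+0) from CO and 4×(-1) from CN⁻ sum to -4; with overall charge -2, Mn is +2.
Mn sits in group 7; removing 2 electrons leaves Mn²⁺ with 7 − 2 = 5 d electrons.
High-spin: t₂g³ eg², CFSE = 0.0Δₒ = 0 cm⁻¹.
For low-spin the configuration is t₂g⁵ eg⁰: orbital energy -2.0 × 29820 = -59640 cm⁻¹, and 2 additional pairs relative to high-spin add 57170 cm⁻¹, giving -2470 cm⁻¹.
The difference is -2470 − (0) = -2470 cm⁻¹, so low-spin lies lower.

-2470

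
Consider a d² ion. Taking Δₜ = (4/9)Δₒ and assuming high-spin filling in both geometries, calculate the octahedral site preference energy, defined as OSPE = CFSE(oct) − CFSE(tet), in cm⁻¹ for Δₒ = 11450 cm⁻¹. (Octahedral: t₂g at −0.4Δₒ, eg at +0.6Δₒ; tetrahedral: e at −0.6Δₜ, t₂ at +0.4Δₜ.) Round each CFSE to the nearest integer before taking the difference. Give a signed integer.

In an octahedral site d² (HS) is t₂g² eg⁰, giving CFSE(oct) = -0.8Δₒ = -9160 cm⁻¹.
Tetrahedral e² t₂⁰ gives -1.2Δₜ = -1.2 × (4/9) × 11450 = -6107 cm⁻¹.
Subtracting, OSPE = -9160 − (-6107) = -3053 cm⁻¹.

-3053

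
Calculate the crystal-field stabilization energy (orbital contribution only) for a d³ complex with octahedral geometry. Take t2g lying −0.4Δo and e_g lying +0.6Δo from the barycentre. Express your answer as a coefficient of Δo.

-1.2 Δo

Configuration: t2g^3 e_g^0.
CFSE = 3(-0.4Δo) + 0(0.6Δo) = -1.2Δo + 0.0Δo = -1.2Δo.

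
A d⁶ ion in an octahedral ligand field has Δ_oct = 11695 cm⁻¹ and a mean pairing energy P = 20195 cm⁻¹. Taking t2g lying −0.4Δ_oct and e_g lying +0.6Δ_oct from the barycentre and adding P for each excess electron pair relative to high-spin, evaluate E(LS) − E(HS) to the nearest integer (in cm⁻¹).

17000

High-spin: t2g^4 e_g^2, CFSE = -0.4Δ_oct = -4678 cm⁻¹.
Low-spin: t2g^6 e_g^0, orbital CFSE = -2.4Δ_oct = -28068 cm⁻¹; plus 2 excess pairs × P = +40390 cm⁻¹; total 12322 cm⁻¹.
E(LS) − E(HS) = 12322 − (-4678) = 17000 cm⁻¹.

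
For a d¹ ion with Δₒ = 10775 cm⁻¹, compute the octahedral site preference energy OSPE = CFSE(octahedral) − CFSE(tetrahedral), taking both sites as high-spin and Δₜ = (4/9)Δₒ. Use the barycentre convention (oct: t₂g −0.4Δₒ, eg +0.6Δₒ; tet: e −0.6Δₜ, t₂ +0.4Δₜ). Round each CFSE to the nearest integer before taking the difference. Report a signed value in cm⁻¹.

-1437

Octahedral (high-spin): t₂g¹ eg⁰, CFSE = 1(−0.4) + 0(+0.6) = -0.4Δₒ = -0.4 × 10775 = -4310 cm⁻¹.
Tetrahedral: e¹ t₂⁰, CFSE = 1(−0.6) + 0(+0.4) = -0.6Δₜ = -0.6 × (4/9) × 10775 = -2873 cm⁻¹.
OSPE = -4310 − (-2873) = -1437 cm⁻¹.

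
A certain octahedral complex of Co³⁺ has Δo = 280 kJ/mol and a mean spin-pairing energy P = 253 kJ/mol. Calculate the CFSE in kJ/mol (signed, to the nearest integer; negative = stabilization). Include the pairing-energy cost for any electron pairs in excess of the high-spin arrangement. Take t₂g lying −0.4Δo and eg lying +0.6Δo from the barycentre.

-166

Co is in group 9, so Co³⁺ is d⁶ (9 − 3 = 6).
Here Δo > P (280 > 253), so the low-spin state is favoured.
That gives t₂g⁶ eg⁰.
Orbital CFSE = -2.4Δo = -2.4 × 280 = -672 kJ/mol.
Excess pairs vs high-spin: 3 − 1 = 2; pairing cost = +506 kJ/mol.
Net CFSE = -672 + 506 = -166 kJ/mol.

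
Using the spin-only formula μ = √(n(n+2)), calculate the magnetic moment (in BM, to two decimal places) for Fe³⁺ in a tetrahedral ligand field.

5.92 BM

Group 8 minus oxidation state +3 gives a d⁵ configuration for Fe³⁺.
Tetrahedral splitting is small, so the complex is high-spin.
Configuration: e² t₂³ → 5 unpaired electrons.
μ(spin-only) = √[5(5+2)] = √35 ≈ 5.92 BM.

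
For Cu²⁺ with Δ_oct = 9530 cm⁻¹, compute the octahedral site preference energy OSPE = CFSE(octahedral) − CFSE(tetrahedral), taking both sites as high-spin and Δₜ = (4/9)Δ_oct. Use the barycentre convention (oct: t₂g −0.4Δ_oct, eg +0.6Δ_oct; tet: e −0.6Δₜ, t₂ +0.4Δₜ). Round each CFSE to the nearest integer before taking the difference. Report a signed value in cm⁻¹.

Group 11 minus oxidation state +2 gives a d⁹ configuration for Cu²⁺.
In an octahedral site d⁹ (HS) is t₂g⁶ eg³, giving CFSE(oct) = -0.6Δ_oct = -5718 cm⁻¹.
Tetrahedral: e⁴ t₂⁵, CFSE = 4(−0.6) + 5(+0.4) = -0.4Δₜ = -0.4 × (4/9) × 9530 = -1694 cm⁻¹.
OSPE = -5718 − (-1694) = -4024 cm⁻¹.

-4024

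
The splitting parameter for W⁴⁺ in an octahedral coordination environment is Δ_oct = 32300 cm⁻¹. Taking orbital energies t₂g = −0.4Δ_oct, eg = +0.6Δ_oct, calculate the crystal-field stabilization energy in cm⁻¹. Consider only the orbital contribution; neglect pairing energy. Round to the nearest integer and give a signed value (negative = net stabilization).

-25840

W⁴⁺: group 6, so d-count = 6 − 4 = 2.
For octahedral d² the high- and low-spin configurations coincide.
Configuration: t₂g² eg⁰.
The orbital stabilization is -0.8Δ_oct = -0.8 × 32300 = -25840 cm⁻¹.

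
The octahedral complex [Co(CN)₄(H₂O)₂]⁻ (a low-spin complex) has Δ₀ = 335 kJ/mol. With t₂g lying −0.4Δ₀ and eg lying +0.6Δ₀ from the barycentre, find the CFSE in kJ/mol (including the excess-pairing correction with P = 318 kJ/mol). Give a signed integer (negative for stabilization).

-168

Ligand charges: 4×(-1) from CN⁻ and 2×(+0) from H₂O sum to -4; with overall charge -1, Co is +3.
Co sits in group 9; removing 3 electrons leaves Co³⁺ with 9 − 3 = 6 d electrons.
The d⁶ electrons fill as t₂g⁶ eg⁰.
CFSE(orbital) = 6×(-0.4Δ₀) + 0×(0.6Δ₀) = -2.4Δ₀; with Δ₀ = 335 kJ/mol that is -804 kJ/mol.
Pairing penalty: 3 pairs vs 1 in the high-spin reference → 2 extra × P = 636 kJ/mol.
Combining: -804 + 636 = -168 kJ/mol.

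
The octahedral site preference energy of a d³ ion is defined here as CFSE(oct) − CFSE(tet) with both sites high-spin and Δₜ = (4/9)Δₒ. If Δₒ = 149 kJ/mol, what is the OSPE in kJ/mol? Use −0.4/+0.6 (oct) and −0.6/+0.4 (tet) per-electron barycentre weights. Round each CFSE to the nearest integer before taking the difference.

-126

Octahedral (high-spin): t₂g³ eg⁰, CFSE = 3(−0.4) + 0(+0.6) = -1.2Δₒ = -1.2 × 149 = -179 kJ/mol.
Tetrahedral e² t₂¹ gives -0.8Δₜ = -0.8 × (4/9) × 149 = -53 kJ/mol.
OSPE = CFSE(oct) − CFSE(tet) = -179 − (-53) = -126 kJ/mol.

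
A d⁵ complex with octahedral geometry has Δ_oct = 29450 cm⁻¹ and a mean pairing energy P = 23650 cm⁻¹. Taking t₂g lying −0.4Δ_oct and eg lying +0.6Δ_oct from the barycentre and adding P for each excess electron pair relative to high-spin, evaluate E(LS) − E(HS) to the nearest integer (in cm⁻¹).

-11600

High-spin: t₂g³ eg², CFSE = 0.0Δ_oct = 0 cm⁻¹.
Low-spin: t₂g⁵ eg⁰, orbital CFSE = -2.0Δ_oct = -58900 cm⁻¹; plus 2 excess pairs × P = +47300 cm⁻¹; total -11600 cm⁻¹.
E(LS) − E(HS) = -11600 − (0) = -11600 cm⁻¹.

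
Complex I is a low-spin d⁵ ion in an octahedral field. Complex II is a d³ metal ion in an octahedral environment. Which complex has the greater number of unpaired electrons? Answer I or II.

II

I: t₂g⁵ eg⁰ → 1 unpaired.
II: For octahedral d³ the high- and low-spin configurations coincide; t₂g³ eg⁰ → 3 unpaired.
So II has more unpaired electrons.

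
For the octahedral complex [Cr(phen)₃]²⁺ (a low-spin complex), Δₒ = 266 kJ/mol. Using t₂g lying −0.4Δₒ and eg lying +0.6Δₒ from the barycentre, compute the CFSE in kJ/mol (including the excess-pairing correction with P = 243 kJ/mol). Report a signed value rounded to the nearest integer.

-183

phen is neutral, so the +2 overall charge sits on Cr: oxidation state +2.
Cr is in group 6, so Cr²⁺ is d⁴ (6 − 2 = 4).
Electron filling gives t₂g⁴ eg⁰.
Orbital CFSE = 4(-0.4) + 0(0.6) = -1.6Δₒ = -1.6 × 266 = -426 kJ/mol.
Pairing penalty: 1 pair vs 0 in the high-spin reference → 1 extra × P = 243 kJ/mol.
Net CFSE = -426 + 243 = -183 kJ/mol.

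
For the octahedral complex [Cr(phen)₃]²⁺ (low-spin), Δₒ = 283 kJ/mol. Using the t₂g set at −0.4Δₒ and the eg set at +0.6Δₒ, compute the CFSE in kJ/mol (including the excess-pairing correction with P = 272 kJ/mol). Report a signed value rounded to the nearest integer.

-181

phen is neutral, so the +2 overall charge sits on Cr: oxidation state +2.
Cr sits in group 6; removing 2 electrons leaves Cr²⁺ with 6 − 2 = 4 d electrons.
Electron filling gives t₂g⁴ eg⁰.
CFSE(orbital) = 4×(-0.4Δₒ) + 0×(0.6Δₒ) = -1.6Δₒ; with Δₒ = 283 kJ/mol that is -453 kJ/mol.
High-spin d⁴ would be t₂g³ eg¹ with 0 pairs; low-spin has 1, so 1 excess pair costs +1P = +272 kJ/mol.
Overall CFSE = -453 + 272 = -181 kJ/mol.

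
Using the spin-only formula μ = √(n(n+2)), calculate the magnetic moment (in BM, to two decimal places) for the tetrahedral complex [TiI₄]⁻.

1.73 BM

Each I⁻ contributes -1; 4 × (-1) = -4. With overall charge -1, Ti is in the +3 oxidation state.
Group 4 minus oxidation state +3 gives a d¹ configuration for Ti³⁺.
Tetrahedral fields are weak (Δₜ ≈ 4/9 Δₒ), so electrons fill high-spin.
Configuration: e^1 t2^0 → 1 unpaired electron.
μ(spin-only) = √[1(1+2)] = √3 ≈ 1.73 BM.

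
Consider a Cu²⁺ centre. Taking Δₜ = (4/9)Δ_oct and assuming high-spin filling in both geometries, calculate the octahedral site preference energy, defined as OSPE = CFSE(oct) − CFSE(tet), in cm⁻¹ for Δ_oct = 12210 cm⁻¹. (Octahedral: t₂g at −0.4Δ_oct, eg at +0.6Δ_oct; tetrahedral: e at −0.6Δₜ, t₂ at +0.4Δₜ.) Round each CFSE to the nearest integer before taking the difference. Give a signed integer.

-5155

Cu²⁺: group 11, so d-count = 11 − 2 = 9.
Octahedral high-spin t₂g⁶ eg³: CFSE = -0.6 × 12210 = -7326 cm⁻¹.
Tetrahedral: e⁴ t₂⁵, CFSE = 4(−0.6) + 5(+0.4) = -0.4Δₜ = -0.4 × (4/9) × 12210 = -2171 cm⁻¹.
OSPE = -7326 − (-2171) = -5155 cm⁻¹.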